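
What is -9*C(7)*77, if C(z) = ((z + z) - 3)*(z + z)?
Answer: -106722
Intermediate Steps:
C(z) = 2*z*(-3 + 2*z) (C(z) = (2*z - 3)*(2*z) = (-3 + 2*z)*(2*z) = 2*z*(-3 + 2*z))
-9*C(7)*77 = -18*7*(-3 + 2*7)*77 = -18*7*(-3 + 14)*77 = -18*7*11*77 = -9*154*77 = -1386*77 = -106722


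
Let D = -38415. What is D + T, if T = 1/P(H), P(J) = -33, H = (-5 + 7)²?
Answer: -1267696/33 ≈ -38415.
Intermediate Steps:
H = 4 (H = 2² = 4)
T = -1/33 (T = 1/(-33) = -1/33 ≈ -0.030303)
D + T = -38415 - 1/33 = -1267696/33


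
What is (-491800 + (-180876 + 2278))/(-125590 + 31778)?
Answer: 335199/46906 ≈ 7.1462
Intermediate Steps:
(-491800 + (-180876 + 2278))/(-125590 + 31778) = (-491800 - 178598)/(-93812) = -670398*(-1/93812) = 335199/46906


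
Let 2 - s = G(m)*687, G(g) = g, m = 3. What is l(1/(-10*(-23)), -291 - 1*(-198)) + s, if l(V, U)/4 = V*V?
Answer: -27230274/13225 ≈ -2059.0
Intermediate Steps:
s = -2059 (s = 2 - 3*687 = 2 - 1*2061 = 2 - 2061 = -2059)
l(V, U) = 4*V**2 (l(V, U) = 4*(V*V) = 4*V**2)
l(1/(-10*(-23)), -291 - 1*(-198)) + s = 4*(1/(-10*(-23)))**2 - 2059 = 4*(1/230)**2 - 2059 = 4*(1/52900) - 2059 = 1/13225 - 2059 = -27230274/13225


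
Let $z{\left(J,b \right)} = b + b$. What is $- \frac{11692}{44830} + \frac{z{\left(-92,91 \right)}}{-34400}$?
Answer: $- \frac{20518193}{77107600} \approx -0.2661$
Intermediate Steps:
$z{\left(J,b \right)} = 2 b$
$- \frac{11692}{44830} + \frac{z{\left(-92,91 \right)}}{-34400} = - \frac{11692}{44830} + \frac{2 \cdot 91}{-34400} = \left(-11692\right) \frac{1}{44830} + 182 \left(- \frac{1}{34400}\right) = - \frac{5846}{22415} - \frac{91}{17200} = - \frac{20518193}{77107600}$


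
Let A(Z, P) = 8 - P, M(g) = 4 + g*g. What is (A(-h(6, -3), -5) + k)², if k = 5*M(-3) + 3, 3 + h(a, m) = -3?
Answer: 6561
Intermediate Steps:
M(g) = 4 + g²
h(a, m) = -6 (h(a, m) = -3 - 3 = -6)
k = 68 (k = 5*(4 + (-3)²) + 3 = 5*(4 + 9) + 3 = 5*13 + 3 = 65 + 3 = 68)
(A(-h(6, -3), -5) + k)² = ((8 - 1*(-5)) + 68)² = ((8 + 5) + 68)² = (13 + 68)² = 81² = 6561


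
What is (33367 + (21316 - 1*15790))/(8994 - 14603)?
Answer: -38893/5609 ≈ -6.9340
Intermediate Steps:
(33367 + (21316 - 1*15790))/(8994 - 14603) = (33367 + (21316 - 15790))/(-5609) = (33367 + 5526)*(-1/5609) = 38893*(-1/5609) = -38893/5609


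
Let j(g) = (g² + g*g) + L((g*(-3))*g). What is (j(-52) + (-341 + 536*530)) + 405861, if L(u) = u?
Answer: 686896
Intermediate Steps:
j(g) = -g² (j(g) = (g² + g*g) + (g*(-3))*g = (g² + g²) + (-3*g)*g = 2*g² - 3*g² = -g²)
(j(-52) + (-341 + 536*530)) + 405861 = (-1*(-52)² + (-341 + 536*530)) + 405861 = (-1*2704 + (-341 + 284080)) + 405861 = (-2704 + 283739) + 405861 = 281035 + 405861 = 686896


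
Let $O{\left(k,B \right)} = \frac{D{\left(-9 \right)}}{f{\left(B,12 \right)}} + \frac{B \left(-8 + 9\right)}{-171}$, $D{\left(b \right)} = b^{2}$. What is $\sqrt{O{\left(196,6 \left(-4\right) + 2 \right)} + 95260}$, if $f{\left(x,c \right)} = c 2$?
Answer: $\frac{\sqrt{4952177974}}{228} \approx 308.65$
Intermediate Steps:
$f{\left(x,c \right)} = 2 c$
$O{\left(k,B \right)} = \frac{27}{8} - \frac{B}{171}$ ($O{\left(k,B \right)} = \frac{\left(-9\right)^{2}}{2 \cdot 12} + \frac{B \left(-8 + 9\right)}{-171} = \frac{81}{24} + B 1 \left(- \frac{1}{171}\right) = 81 \cdot \frac{1}{24} + B \left(- \frac{1}{171}\right) = \frac{27}{8} - \frac{B}{171}$)
$\sqrt{O{\left(196,6 \left(-4\right) + 2 \right)} + 95260} = \sqrt{\left(\frac{27}{8} - \frac{6 \left(-4\right) + 2}{171}\right) + 95260} = \sqrt{\left(\frac{27}{8} - \frac{-24 + 2}{171}\right) + 95260} = \sqrt{\left(\frac{27}{8} - - \frac{22}{171}\right) + 95260} = \sqrt{\left(\frac{27}{8} + \frac{22}{171}\right) + 95260} = \sqrt{\frac{4793}{1368} + 95260} = \sqrt{\frac{130320473}{1368}} = \frac{\sqrt{4952177974}}{228}$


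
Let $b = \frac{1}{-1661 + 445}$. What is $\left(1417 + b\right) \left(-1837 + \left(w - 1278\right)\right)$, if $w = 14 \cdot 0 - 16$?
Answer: $- \frac{5394935301}{1216} \approx -4.4366 \cdot 10^{6}$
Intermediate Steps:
$w = -16$ ($w = 0 - 16 = -16$)
$b = - \frac{1}{1216}$ ($b = \frac{1}{-1216} = - \frac{1}{1216} \approx -0.00082237$)
$\left(1417 + b\right) \left(-1837 + \left(w - 1278\right)\right) = \left(1417 - \frac{1}{1216}\right) \left(-1837 - 1294\right) = \frac{1723071 \left(-1837 - 1294\right)}{1216} = \frac{1723071}{1216} \left(-3131\right) = - \frac{5394935301}{1216}$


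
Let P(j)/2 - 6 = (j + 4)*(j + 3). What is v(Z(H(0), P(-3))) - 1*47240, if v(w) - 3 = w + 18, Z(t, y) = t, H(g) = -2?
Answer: -47221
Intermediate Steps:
P(j) = 12 + 2*(3 + j)*(4 + j) (P(j) = 12 + 2*((j + 4)*(j + 3)) = 12 + 2*((4 + j)*(3 + j)) = 12 + 2*((3 + j)*(4 + j)) = 12 + 2*(3 + j)*(4 + j))
v(w) = 21 + w (v(w) = 3 + (w + 18) = 3 + (18 + w) = 21 + w)
v(Z(H(0), P(-3))) - 1*47240 = (21 - 2) - 1*47240 = 19 - 47240 = -47221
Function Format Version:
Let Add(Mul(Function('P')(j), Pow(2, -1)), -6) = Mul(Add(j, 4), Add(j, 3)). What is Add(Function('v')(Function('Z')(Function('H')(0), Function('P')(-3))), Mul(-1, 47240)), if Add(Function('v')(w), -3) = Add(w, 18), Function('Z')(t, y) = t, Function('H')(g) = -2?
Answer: -47221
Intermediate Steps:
Function('P')(j) = Add(12, Mul(2, Add(3, j), Add(4, j))) (Function('P')(j) = Add(12, Mul(2, Mul(Add(j, 4), Add(j, 3)))) = Add(12, Mul(2, Mul(Add(4, j), Add(3, j)))) = Add(12, Mul(2, Mul(Add(3, j), Add(4, j)))) = Add(12, Mul(2, Add(3, j), Add(4, j))))
Function('v')(w) = Add(21, w) (Function('v')(w) = Add(3, Add(w, 18)) = Add(3, Add(18, w)) = Add(21, w))
Add(Function('v')(Function('Z')(Function('H')(0), Function('P')(-3))), Mul(-1, 47240)) = Add(Add(21, -2), Mul(-1, 47240)) = Add(19, -47240) = -47221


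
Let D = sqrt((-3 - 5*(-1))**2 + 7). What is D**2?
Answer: 11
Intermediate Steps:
D = sqrt(11) (D = sqrt((-3 + 5)**2 + 7) = sqrt(2**2 + 7) = sqrt(4 + 7) = sqrt(11) ≈ 3.3166)
D**2 = (sqrt(11))**2 = 11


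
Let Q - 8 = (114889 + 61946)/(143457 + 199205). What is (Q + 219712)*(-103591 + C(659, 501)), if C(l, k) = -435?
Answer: -3916052085029175/171331 ≈ -2.2857e+10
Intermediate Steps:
Q = 2918131/342662 (Q = 8 + (114889 + 61946)/(143457 + 199205) = 8 + 176835/342662 = 2918131/342662 ≈ 8.5161)
(Q + 219712)*(-103591 + C(659, 501)) = (2918131/342662 + 219712)*(-103591 - 435) = (75289871475/342662)*(-104026) = -3916052085029175/171331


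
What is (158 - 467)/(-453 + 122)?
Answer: 309/331 ≈ 0.93353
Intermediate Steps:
(158 - 467)/(-453 + 122) = -309/(-331) = -309*(-1/331) = 309/331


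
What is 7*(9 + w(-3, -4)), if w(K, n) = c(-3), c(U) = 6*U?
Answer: -63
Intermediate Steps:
w(K, n) = -18 (w(K, n) = 6*(-3) = -18)
7*(9 + w(-3, -4)) = 7*(9 - 18) = 7*(-9) = -63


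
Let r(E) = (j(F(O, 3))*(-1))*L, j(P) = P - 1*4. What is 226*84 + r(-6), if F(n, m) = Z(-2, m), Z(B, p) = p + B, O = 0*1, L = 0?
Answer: 18984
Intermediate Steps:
O = 0
Z(B, p) = B + p
F(n, m) = -2 + m
j(P) = -4 + P (j(P) = P - 4 = -4 + P)
r(E) = 0 (r(E) = ((-4 + (-2 + 3))*(-1))*0 = ((-4 + 1)*(-1))*0 = -3*(-1)*0 = 3*0 = 0)
226*84 + r(-6) = 226*84 + 0 = 18984 + 0 = 18984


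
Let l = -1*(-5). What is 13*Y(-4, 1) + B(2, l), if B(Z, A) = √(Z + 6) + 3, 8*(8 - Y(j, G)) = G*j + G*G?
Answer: 895/8 + 2*√2 ≈ 114.70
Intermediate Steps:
Y(j, G) = 8 - G²/8 - G*j/8 (Y(j, G) = 8 - (G*j + G*G)/8 = 8 - (G*j + G²)/8 = 8 - (G² + G*j)/8 = 8 + (-G²/8 - G*j/8) = 8 - G²/8 - G*j/8)
l = 5
B(Z, A) = 3 + √(6 + Z) (B(Z, A) = √(6 + Z) + 3 = 3 + √(6 + Z))
13*Y(-4, 1) + B(2, l) = 13*(8 - ⅛*1² - ⅛*1*(-4)) + (3 + √(6 + 2)) = 13*(8 - ⅛*1 + ½) + (3 + √8) = 13*(8 - ⅛ + ½) + (3 + 2*√2) = 13*(67/8) + (3 + 2*√2) = 871/8 + (3 + 2*√2) = 895/8 + 2*√2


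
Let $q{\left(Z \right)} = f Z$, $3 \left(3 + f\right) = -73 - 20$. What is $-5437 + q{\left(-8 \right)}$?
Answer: $-5165$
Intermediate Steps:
$f = -34$ ($f = -3 + \frac{-73 - 20}{3} = -3 + \frac{1}{3} \left(-93\right) = -3 - 31 = -34$)
$q{\left(Z \right)} = - 34 Z$
$-5437 + q{\left(-8 \right)} = -5437 - -272 = -5437 + 272 = -5165$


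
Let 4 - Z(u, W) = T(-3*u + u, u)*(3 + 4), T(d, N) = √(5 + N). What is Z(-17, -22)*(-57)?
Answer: -228 + 798*I*√3 ≈ -228.0 + 1382.2*I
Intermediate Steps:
Z(u, W) = 4 - 7*√(5 + u) (Z(u, W) = 4 - √(5 + u)*(3 + 4) = 4 - √(5 + u)*7 = 4 - 7*√(5 + u))
Z(-17, -22)*(-57) = (4 - 7*√(5 - 17))*(-57) = (4 - 14*I*√3)*(-57) = -228 + 798*I*√3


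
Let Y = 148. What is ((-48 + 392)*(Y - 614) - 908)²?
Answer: 25989308944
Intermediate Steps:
((-48 + 392)*(Y - 614) - 908)² = ((-48 + 392)*(148 - 614) - 908)² = (344*(-466) - 908)² = (-160304 - 908)² = (-161212)² = 25989308944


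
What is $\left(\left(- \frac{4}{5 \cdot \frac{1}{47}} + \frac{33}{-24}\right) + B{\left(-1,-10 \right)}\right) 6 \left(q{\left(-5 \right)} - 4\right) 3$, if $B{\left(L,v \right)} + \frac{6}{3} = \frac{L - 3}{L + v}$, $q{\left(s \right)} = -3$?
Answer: $\frac{1125747}{220} \approx 5117.0$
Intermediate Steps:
$B{\left(L,v \right)} = -2 + \frac{-3 + L}{L + v}$ ($B{\left(L,v \right)} = -2 + \frac{L - 3}{L + v} = -2 + \frac{-3 + L}{L + v}$)
$\left(\left(- \frac{4}{5 \cdot \frac{1}{47}} + \frac{33}{-24}\right) + B{\left(-1,-10 \right)}\right) 6 \left(q{\left(-5 \right)} - 4\right) 3 = \left(\left(- \frac{4}{5 \cdot \frac{1}{47}} + \frac{33}{-24}\right) + \frac{-3 - -1 - -20}{-1 - 10}\right) 6 \left(-3 - 4\right) 3 = \left(\left(- \frac{4}{5 \cdot \frac{1}{47}} + 33 \left(- \frac{1}{24}\right)\right) + \frac{-3 + 1 + 20}{-11}\right) 6 \left(-3 - 4\right) 3 = \left(\left(- \frac{4}{\frac{5}{47}} - \frac{11}{8}\right) - \frac{18}{11}\right) 6 \left(-7\right) 3 = \left(\left(\left(-4\right) \frac{47}{5} - \frac{11}{8}\right) - \frac{18}{11}\right) \left(\left(-42\right) 3\right) = \left(\left(- \frac{188}{5} - \frac{11}{8}\right) - \frac{18}{11}\right) \left(-126\right) = \left(- \frac{1559}{40} - \frac{18}{11}\right) \left(-126\right) = \left(- \frac{17869}{440}\right) \left(-126\right) = \frac{1125747}{220}$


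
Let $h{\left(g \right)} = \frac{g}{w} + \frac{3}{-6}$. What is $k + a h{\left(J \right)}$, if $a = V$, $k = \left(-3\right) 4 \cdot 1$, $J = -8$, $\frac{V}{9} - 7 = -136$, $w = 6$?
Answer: $\frac{4233}{2} \approx 2116.5$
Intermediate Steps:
$V = -1161$ ($V = 63 + 9 \left(-136\right) = 63 - 1224 = -1161$)
$k = -12$ ($k = \left(-12\right) 1 = -12$)
$a = -1161$
$h{\left(g \right)} = - \frac{1}{2} + \frac{g}{6}$ ($h{\left(g \right)} = \frac{g}{6} + \frac{3}{-6} = g \frac{1}{6} + 3 \left(- \frac{1}{6}\right) = \frac{g}{6} - \frac{1}{2} = - \frac{1}{2} + \frac{g}{6}$)
$k + a h{\left(J \right)} = -12 - 1161 \left(- \frac{1}{2} + \frac{1}{6} \left(-8\right)\right) = -12 - 1161 \left(- \frac{1}{2} - \frac{4}{3}\right) = -12 - - \frac{4257}{2} = -12 + \frac{4257}{2} = \frac{4233}{2}$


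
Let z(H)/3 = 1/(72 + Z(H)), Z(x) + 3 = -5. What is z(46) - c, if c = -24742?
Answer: 1583491/64 ≈ 24742.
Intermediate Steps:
Z(x) = -8 (Z(x) = -3 - 5 = -8)
z(H) = 3/64 (z(H) = 3/(72 - 8) = 3/64)
z(46) - c = 3/64 - 1*(-24742) = 3/64 + 24742 = 1583491/64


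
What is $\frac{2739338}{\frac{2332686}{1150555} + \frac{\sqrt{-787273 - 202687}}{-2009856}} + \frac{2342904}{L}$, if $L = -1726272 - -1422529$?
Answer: $\frac{1127594596634920581071279910789498312}{834562311134533165599718788551} + \frac{1822071191359052996476800 i \sqrt{247490}}{2747593561446792734646457} \approx 1.3511 \cdot 10^{6} + 329.91 i$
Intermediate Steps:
$L = -303743$ ($L = -1726272 + 1422529 = -303743$)
$\frac{2739338}{\frac{2332686}{1150555} + \frac{\sqrt{-787273 - 202687}}{-2009856}} + \frac{2342904}{L} = \frac{2739338}{\frac{2332686}{1150555} + \frac{\sqrt{-787273 - 202687}}{-2009856}} + \frac{2342904}{-303743} = \frac{2739338}{2332686 \cdot \frac{1}{1150555} + \sqrt{-989960} \left(- \frac{1}{2009856}\right)} + 2342904 \left(- \frac{1}{303743}\right) = \frac{2739338}{\frac{2332686}{1150555} + 2 i \sqrt{247490} \left(- \frac{1}{2009856}\right)} - \frac{2342904}{303743} = \frac{2739338}{\frac{2332686}{1150555} - \frac{i \sqrt{247490}}{1004928}} - \frac{2342904}{303743} = - \frac{2342904}{303743} + \frac{2739338}{\frac{2332686}{1150555} - \frac{i \sqrt{247490}}{1004928}}$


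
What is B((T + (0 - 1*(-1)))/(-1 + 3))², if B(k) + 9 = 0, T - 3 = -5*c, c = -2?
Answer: 81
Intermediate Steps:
T = 13 (T = 3 - 5*(-2) = 3 + 10 = 13)
B(k) = -9 (B(k) = -9 + 0 = -9)
B((T + (0 - 1*(-1)))/(-1 + 3))² = (-9)² = 81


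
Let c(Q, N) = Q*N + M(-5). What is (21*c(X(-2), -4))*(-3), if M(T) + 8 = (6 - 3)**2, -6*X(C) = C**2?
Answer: -231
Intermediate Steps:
X(C) = -C**2/6
M(T) = 1 (M(T) = -8 + (6 - 3)**2 = -8 + 3**2 = -8 + 9 = 1)
c(Q, N) = 1 + N*Q (c(Q, N) = Q*N + 1 = N*Q + 1 = 1 + N*Q)
(21*c(X(-2), -4))*(-3) = (21*(1 - (-2)*(-2)**2/3))*(-3) = (21*(1 - (-2)*4/3))*(-3) = (21*(1 - 4*(-2/3)))*(-3) = (21*(1 + 8/3))*(-3) = (21*(11/3))*(-3) = 77*(-3) = -231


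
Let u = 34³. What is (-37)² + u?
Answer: 40673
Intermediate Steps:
u = 39304
(-37)² + u = (-37)² + 39304 = 1369 + 39304 = 40673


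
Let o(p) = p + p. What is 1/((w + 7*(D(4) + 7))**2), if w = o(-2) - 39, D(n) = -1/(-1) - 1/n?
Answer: 16/2025 ≈ 0.0079012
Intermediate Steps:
o(p) = 2*p
D(n) = 1 - 1/n (D(n) = -1*(-1) - 1/n = 1 - 1/n)
w = -43 (w = 2*(-2) - 39 = -4 - 39 = -43)
1/((w + 7*(D(4) + 7))**2) = 1/((-43 + 7*((-1 + 4)/4 + 7))**2) = 1/((-43 + 7*((1/4)*3 + 7))**2) = 1/((-43 + 7*(3/4 + 7))**2) = 1/((-43 + 7*(31/4))**2) = 1/((-43 + 217/4)**2) = 1/((45/4)**2) = 1/(2025/16) = 16/2025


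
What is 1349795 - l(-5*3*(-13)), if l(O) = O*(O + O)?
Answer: 1273745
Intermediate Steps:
l(O) = 2*O² (l(O) = O*(2*O) = 2*O²)
1349795 - l(-5*3*(-13)) = 1349795 - 2*(-5*3*(-13))² = 1349795 - 2*(-15*(-13))² = 1349795 - 2*195² = 1349795 - 2*38025 = 1349795 - 1*76050 = 1349795 - 76050 = 1273745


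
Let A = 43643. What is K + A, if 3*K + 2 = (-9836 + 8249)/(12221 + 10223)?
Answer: 2938524001/67332 ≈ 43642.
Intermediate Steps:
K = -46475/67332 (K = -⅔ + ((-9836 + 8249)/(12221 + 10223))/3 = -⅔ + (-1587/22444)/3 = -⅔ + (-1587*1/22444)/3 = -⅔ + (⅓)*(-1587/22444) = -⅔ - 529/22444 = -46475/67332 ≈ -0.69024)
K + A = -46475/67332 + 43643 = 2938524001/67332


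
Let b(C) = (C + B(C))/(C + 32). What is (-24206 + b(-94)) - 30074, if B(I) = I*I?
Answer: -54421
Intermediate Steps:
B(I) = I²
b(C) = (C + C²)/(32 + C) (b(C) = (C + C²)/(C + 32) = (C + C²)/(32 + C))
(-24206 + b(-94)) - 30074 = (-24206 - 94*(1 - 94)/(32 - 94)) - 30074 = (-24206 - 94*(-93)/(-62)) - 30074 = (-24206 - 94*(-1/62)*(-93)) - 30074 = (-24206 - 141) - 30074 = -24347 - 30074 = -54421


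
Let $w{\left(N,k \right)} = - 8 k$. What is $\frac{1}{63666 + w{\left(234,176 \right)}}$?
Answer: $\frac{1}{62258} \approx 1.6062 \cdot 10^{-5}$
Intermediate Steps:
$\frac{1}{63666 + w{\left(234,176 \right)}} = \frac{1}{63666 - 1408} = \frac{1}{62258}$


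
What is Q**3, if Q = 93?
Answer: 804357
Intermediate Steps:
Q**3 = 93**3 = 804357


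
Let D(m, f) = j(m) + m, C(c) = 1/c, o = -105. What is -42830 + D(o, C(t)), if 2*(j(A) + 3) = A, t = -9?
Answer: -85981/2 ≈ -42991.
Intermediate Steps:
j(A) = -3 + A/2
D(m, f) = -3 + 3*m/2 (D(m, f) = (-3 + m/2) + m = -3 + 3*m/2)
-42830 + D(o, C(t)) = -42830 + (-3 + (3/2)*(-105)) = -42830 + (-3 - 315/2) = -42830 - 321/2 = -85981/2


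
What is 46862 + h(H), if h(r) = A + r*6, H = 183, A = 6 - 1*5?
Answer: 47961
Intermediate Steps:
A = 1 (A = 6 - 5 = 1)
h(r) = 1 + 6*r (h(r) = 1 + r*6 = 1 + 6*r)
46862 + h(H) = 46862 + (1 + 6*183) = 46862 + (1 + 1098) = 46862 + 1099 = 47961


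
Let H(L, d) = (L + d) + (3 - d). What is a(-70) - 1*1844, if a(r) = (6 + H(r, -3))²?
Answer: 1877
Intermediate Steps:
H(L, d) = 3 + L
a(r) = (9 + r)² (a(r) = (6 + (3 + r))² = (9 + r)²)
a(-70) - 1*1844 = (9 - 70)² - 1*1844 = (-61)² - 1844 = 3721 - 1844 = 1877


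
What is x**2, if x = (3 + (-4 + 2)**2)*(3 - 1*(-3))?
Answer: 1764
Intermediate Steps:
x = 42 (x = (3 + (-2)**2)*(3 + 3) = (3 + 4)*6 = 7*6 = 42)
x**2 = 42**2 = 1764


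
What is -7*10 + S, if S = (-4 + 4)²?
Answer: -70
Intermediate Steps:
S = 0 (S = 0² = 0)
-7*10 + S = -7*10 + 0 = -70 + 0 = -70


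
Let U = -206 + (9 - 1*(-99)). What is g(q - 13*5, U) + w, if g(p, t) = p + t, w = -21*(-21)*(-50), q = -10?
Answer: -22223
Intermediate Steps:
w = -22050 (w = 441*(-50) = -22050)
U = -98 (U = -206 + (9 + 99) = -206 + 108 = -98)
g(q - 13*5, U) + w = ((-10 - 13*5) - 98) - 22050 = ((-10 - 65) - 98) - 22050 = (-75 - 98) - 22050 = -173 - 22050 = -22223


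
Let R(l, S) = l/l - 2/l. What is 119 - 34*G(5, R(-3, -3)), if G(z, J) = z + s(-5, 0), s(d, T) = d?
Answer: 119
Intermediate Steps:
R(l, S) = 1 - 2/l
G(z, J) = -5 + z (G(z, J) = z - 5 = -5 + z)
119 - 34*G(5, R(-3, -3)) = 119 - 34*(-5 + 5) = 119 - 34*0 = 119 + 0 = 119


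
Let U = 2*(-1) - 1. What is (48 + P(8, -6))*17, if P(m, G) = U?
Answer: 765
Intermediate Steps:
U = -3 (U = -2 - 1 = -3)
P(m, G) = -3
(48 + P(8, -6))*17 = (48 - 3)*17 = 45*17 = 765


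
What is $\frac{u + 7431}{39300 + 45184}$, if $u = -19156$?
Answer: $- \frac{11725}{84484} \approx -0.13878$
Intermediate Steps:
$\frac{u + 7431}{39300 + 45184} = \frac{-19156 + 7431}{39300 + 45184} = - \frac{11725}{84484}$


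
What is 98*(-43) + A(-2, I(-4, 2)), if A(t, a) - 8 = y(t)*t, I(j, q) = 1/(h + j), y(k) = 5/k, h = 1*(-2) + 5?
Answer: -4201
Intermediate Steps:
h = 3 (h = -2 + 5 = 3)
I(j, q) = 1/(3 + j)
A(t, a) = 13 (A(t, a) = 8 + (5/t)*t = 8 + 5 = 13)
98*(-43) + A(-2, I(-4, 2)) = 98*(-43) + 13 = -4214 + 13 = -4201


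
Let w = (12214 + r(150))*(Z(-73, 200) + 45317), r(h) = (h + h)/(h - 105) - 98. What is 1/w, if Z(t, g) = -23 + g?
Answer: 3/1654525792 ≈ 1.8132e-9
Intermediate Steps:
r(h) = -98 + 2*h/(-105 + h) (r(h) = (2*h)/(-105 + h) - 98 = 2*h/(-105 + h) - 98 = -98 + 2*h/(-105 + h))
w = 1654525792/3 (w = (12214 + 6*(1715 - 16*150)/(-105 + 150))*((-23 + 200) + 45317) = (12214 + 6*(1715 - 2400)/45)*(177 + 45317) = (12214 + 6*(1/45)*(-685))*45494 = (12214 - 274/3)*45494 = (36368/3)*45494 = 1654525792/3 ≈ 5.5151e+8)
1/w = 1/(1654525792/3) = 3/1654525792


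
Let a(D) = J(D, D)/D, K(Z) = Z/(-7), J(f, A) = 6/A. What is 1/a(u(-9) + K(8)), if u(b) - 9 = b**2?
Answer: 193442/147 ≈ 1315.9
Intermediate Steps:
u(b) = 9 + b**2
K(Z) = -Z/7 (K(Z) = Z*(-1/7) = -Z/7)
a(D) = 6/D**2 (a(D) = (6/D)/D = 6/D**2)
1/a(u(-9) + K(8)) = 1/(6/((9 + (-9)**2) - 1/7*8)**2) = 1/(6/((9 + 81) - 8/7)**2) = 1/(6/(90 - 8/7)**2) = 1/(6/(622/7)**2) = 1/(6*(49/386884)) = 1/(147/193442) = 193442/147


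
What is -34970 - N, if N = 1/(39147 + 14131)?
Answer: -1863131661/53278 ≈ -34970.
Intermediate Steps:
N = 1/53278 ≈ 1.8769e-5
-34970 - N = -34970 - 1*1/53278 = -34970 - 1/53278 = -1863131661/53278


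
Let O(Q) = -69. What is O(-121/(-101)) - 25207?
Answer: -25276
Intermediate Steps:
O(-121/(-101)) - 25207 = -69 - 25207 = -25276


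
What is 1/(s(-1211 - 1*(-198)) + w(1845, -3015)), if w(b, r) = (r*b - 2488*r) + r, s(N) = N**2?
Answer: 1/2961799 ≈ 3.3763e-7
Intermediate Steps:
w(b, r) = -2487*r + b*r (w(b, r) = (b*r - 2488*r) + r = (-2488*r + b*r) + r = -2487*r + b*r)
1/(s(-1211 - 1*(-198)) + w(1845, -3015)) = 1/((-1211 - 1*(-198))**2 - 3015*(-2487 + 1845)) = 1/((-1211 + 198)**2 - 3015*(-642)) = 1/((-1013)**2 + 1935630) = 1/(1026169 + 1935630) = 1/2961799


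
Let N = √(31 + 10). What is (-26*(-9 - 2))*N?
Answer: 286*√41 ≈ 1831.3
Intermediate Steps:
N = √41 ≈ 6.4031
(-26*(-9 - 2))*N = (-26*(-9 - 2))*√41 = (-26*(-11))*√41 = 286*√41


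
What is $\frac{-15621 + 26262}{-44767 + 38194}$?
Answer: $- \frac{3547}{2191} \approx -1.6189$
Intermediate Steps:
$\frac{-15621 + 26262}{-44767 + 38194} = \frac{10641}{-6573} = 10641 \left(- \frac{1}{6573}\right) = - \frac{3547}{2191}$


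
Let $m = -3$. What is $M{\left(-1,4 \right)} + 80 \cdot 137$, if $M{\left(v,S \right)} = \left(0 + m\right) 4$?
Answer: $10948$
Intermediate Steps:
$M{\left(v,S \right)} = -12$ ($M{\left(v,S \right)} = \left(0 - 3\right) 4 = \left(-3\right) 4 = -12$)
$M{\left(-1,4 \right)} + 80 \cdot 137 = -12 + 80 \cdot 137 = -12 + 10960 = 10948$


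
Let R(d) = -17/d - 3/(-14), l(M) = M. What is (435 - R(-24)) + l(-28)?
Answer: 68221/168 ≈ 406.08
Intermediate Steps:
R(d) = 3/14 - 17/d (R(d) = -17/d - 3*(-1/14) = -17/d + 3/14 = 3/14 - 17/d)
(435 - R(-24)) + l(-28) = (435 - (3/14 - 17/(-24))) - 28 = (435 - (3/14 - 17*(-1/24))) - 28 = (435 - (3/14 + 17/24)) - 28 = (435 - 1*155/168) - 28 = (435 - 155/168) - 28 = 72925/168 - 28 = 68221/168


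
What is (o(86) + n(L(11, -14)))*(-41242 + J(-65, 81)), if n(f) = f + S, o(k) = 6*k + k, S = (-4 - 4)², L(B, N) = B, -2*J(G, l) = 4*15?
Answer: -27941144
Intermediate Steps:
J(G, l) = -30 (J(G, l) = -2*15 = -½*60 = -30)
S = 64 (S = (-8)² = 64)
o(k) = 7*k
n(f) = 64 + f (n(f) = f + 64 = 64 + f)
(o(86) + n(L(11, -14)))*(-41242 + J(-65, 81)) = (7*86 + (64 + 11))*(-41242 - 30) = (602 + 75)*(-41272) = 677*(-41272) = -27941144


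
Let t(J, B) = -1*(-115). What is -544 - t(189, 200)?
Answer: -659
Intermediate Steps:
t(J, B) = 115
-544 - t(189, 200) = -544 - 1*115 = -544 - 115 = -659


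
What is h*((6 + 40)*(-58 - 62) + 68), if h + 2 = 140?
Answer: -752376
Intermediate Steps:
h = 138 (h = -2 + 140 = 138)
h*((6 + 40)*(-58 - 62) + 68) = 138*((6 + 40)*(-58 - 62) + 68) = 138*(46*(-120) + 68) = 138*(-5520 + 68) = 138*(-5452) = -752376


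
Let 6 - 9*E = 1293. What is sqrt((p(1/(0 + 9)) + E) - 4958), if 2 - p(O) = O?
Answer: 2*I*sqrt(11473)/3 ≈ 71.408*I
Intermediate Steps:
E = -143 (E = 2/3 - 1/9*1293 = 2/3 - 431/3 = -143)
p(O) = 2 - O
sqrt((p(1/(0 + 9)) + E) - 4958) = sqrt(((2 - 1/(0 + 9)) - 143) - 4958) = sqrt(((2 - 1/9) - 143) - 4958) = sqrt((17/9 - 143) - 4958) = sqrt(-1270/9 - 4958) = sqrt(-45892/9) = 2*I*sqrt(11473)/3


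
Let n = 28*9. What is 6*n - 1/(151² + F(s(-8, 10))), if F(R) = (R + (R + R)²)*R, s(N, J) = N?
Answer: 31475303/20817 ≈ 1512.0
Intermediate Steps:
n = 252
F(R) = R*(R + 4*R²) (F(R) = (R + (2*R)²)*R = (R + 4*R²)*R = R*(R + 4*R²))
6*n - 1/(151² + F(s(-8, 10))) = 6*252 - 1/(151² + (-8)²*(1 + 4*(-8))) = 1512 - 1/(22801 + 64*(1 - 32)) = 1512 - 1/(22801 + 64*(-31)) = 1512 - 1/(22801 - 1984) = 1512 - 1/20817 = 31475303/20817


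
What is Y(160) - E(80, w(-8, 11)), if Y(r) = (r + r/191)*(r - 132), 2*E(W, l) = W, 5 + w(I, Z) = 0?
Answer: 852520/191 ≈ 4463.5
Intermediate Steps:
w(I, Z) = -5 (w(I, Z) = -5 + 0 = -5)
E(W, l) = W/2
Y(r) = 192*r*(-132 + r)/191 (Y(r) = (r + r*(1/191))*(-132 + r) = (r + r/191)*(-132 + r) = (192*r/191)*(-132 + r) = 192*r*(-132 + r)/191)
Y(160) - E(80, w(-8, 11)) = (192/191)*160*(-132 + 160) - 80/2 = (192/191)*160*28 - 1*40 = 860160/191 - 40 = 852520/191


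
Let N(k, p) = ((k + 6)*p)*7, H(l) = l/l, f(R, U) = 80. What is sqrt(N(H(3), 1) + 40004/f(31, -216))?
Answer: sqrt(54905)/10 ≈ 23.432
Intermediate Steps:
H(l) = 1
N(k, p) = 7*p*(6 + k) (N(k, p) = ((6 + k)*p)*7 = (p*(6 + k))*7 = 7*p*(6 + k))
sqrt(N(H(3), 1) + 40004/f(31, -216)) = sqrt(7*1*(6 + 1) + 40004/80) = sqrt(7*1*7 + 40004*(1/80)) = sqrt(49 + 10001/20) = sqrt(10981/20) = sqrt(54905)/10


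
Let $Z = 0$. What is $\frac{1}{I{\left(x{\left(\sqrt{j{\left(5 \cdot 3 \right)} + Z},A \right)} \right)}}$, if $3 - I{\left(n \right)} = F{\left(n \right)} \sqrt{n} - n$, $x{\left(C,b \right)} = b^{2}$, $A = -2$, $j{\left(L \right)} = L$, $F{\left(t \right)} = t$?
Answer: $-1$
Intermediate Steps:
$I{\left(n \right)} = 3 + n - n^{\frac{3}{2}}$ ($I{\left(n \right)} = 3 - \left(n \sqrt{n} - n\right) = 3 - \left(n^{\frac{3}{2}} - n\right) = 3 + n - n^{\frac{3}{2}}$)
$\frac{1}{I{\left(x{\left(\sqrt{j{\left(5 \cdot 3 \right)} + Z},A \right)} \right)}} = \frac{1}{3 + \left(-2\right)^{2} - \left(\left(-2\right)^{2}\right)^{\frac{3}{2}}} = \frac{1}{3 + 4 - 4^{\frac{3}{2}}} = \frac{1}{3 + 4 - 8} = \frac{1}{-1} = -1$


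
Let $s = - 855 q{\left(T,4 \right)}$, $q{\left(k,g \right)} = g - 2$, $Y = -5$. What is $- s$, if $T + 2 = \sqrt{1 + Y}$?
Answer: $1710$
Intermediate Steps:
$T = -2 + 2 i$ ($T = -2 + \sqrt{1 - 5} = -2 + \sqrt{-4} = -2 + 2 i \approx -2.0 + 2.0 i$)
$q{\left(k,g \right)} = -2 + g$
$s = -1710$ ($s = - 855 \left(-2 + 4\right) = \left(-855\right) 2 = -1710$)
$- s = \left(-1\right) \left(-1710\right) = 1710$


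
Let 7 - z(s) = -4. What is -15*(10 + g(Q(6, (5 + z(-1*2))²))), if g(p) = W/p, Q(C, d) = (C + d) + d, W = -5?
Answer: -77625/518 ≈ -149.86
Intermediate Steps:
z(s) = 11 (z(s) = 7 - 1*(-4) = 7 + 4 = 11)
Q(C, d) = C + 2*d
g(p) = -5/p
-15*(10 + g(Q(6, (5 + z(-1*2))²))) = -15*(10 - 5/(6 + 2*(5 + 11)²)) = -15*(10 - 5/(6 + 2*16²)) = -15*(10 - 5/(6 + 2*256)) = -15*(10 - 5/(6 + 512)) = -15*(10 - 5/518) = -15*5175/518 = -77625/518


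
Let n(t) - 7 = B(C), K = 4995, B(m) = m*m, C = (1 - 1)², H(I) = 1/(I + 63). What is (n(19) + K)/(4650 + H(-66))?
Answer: 15006/13949 ≈ 1.0758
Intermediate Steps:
H(I) = 1/(63 + I)
C = 0 (C = 0² = 0)
B(m) = m²
n(t) = 7 (n(t) = 7 + 0² = 7 + 0 = 7)
(n(19) + K)/(4650 + H(-66)) = (7 + 4995)/(4650 + 1/(63 - 66)) = 5002/(4650 + 1/(-3)) = 5002/(4650 - ⅓) = 5002/(13949/3) = 5002*(3/13949) = 15006/13949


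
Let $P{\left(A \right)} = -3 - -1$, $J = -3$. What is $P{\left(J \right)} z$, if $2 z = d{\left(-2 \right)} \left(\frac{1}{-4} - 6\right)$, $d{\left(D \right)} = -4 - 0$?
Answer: $-25$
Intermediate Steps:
$d{\left(D \right)} = -4$ ($d{\left(D \right)} = -4 + 0 = -4$)
$P{\left(A \right)} = -2$ ($P{\left(A \right)} = -3 + 1 = -2$)
$z = \frac{25}{2}$ ($z = \frac{\left(-4\right) \left(\frac{1}{-4} - 6\right)}{2} = \frac{\left(-4\right) \left(- \frac{1}{4} - 6\right)}{2} = \frac{\left(-4\right) \left(- \frac{25}{4}\right)}{2} = \frac{1}{2} \cdot 25 = \frac{25}{2} \approx 12.5$)
$P{\left(J \right)} z = \left(-2\right) \frac{25}{2} = -25$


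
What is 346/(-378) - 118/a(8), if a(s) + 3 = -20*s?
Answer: -5897/30807 ≈ -0.19142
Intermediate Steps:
a(s) = -3 - 20*s
346/(-378) - 118/a(8) = 346/(-378) - 118/(-3 - 20*8) = 346*(-1/378) - 118/(-3 - 160) = -173/189 - 118/(-163) = -173/189 - 118*(-1/163) = -173/189 + 118/163 = -5897/30807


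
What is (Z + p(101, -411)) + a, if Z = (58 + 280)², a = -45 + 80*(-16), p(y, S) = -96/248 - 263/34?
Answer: 119008065/1054 ≈ 1.1291e+5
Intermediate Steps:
p(y, S) = -8561/1054 (p(y, S) = -96*1/248 - 263*1/34 = -12/31 - 263/34 = -8561/1054)
a = -1325 (a = -45 - 1280 = -1325)
Z = 114244 (Z = 338² = 114244)
(Z + p(101, -411)) + a = (114244 - 8561/1054) - 1325 = 120404615/1054 - 1325 = 119008065/1054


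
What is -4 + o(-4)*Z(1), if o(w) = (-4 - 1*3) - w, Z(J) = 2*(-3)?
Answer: 14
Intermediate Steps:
Z(J) = -6
o(w) = -7 - w (o(w) = (-4 - 3) - w = -7 - w)
-4 + o(-4)*Z(1) = -4 + (-7 - 1*(-4))*(-6) = -4 + (-7 + 4)*(-6) = -4 - 3*(-6) = -4 + 18 = 14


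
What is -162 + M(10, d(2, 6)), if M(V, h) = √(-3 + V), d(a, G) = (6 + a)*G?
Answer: -162 + √7 ≈ -159.35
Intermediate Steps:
d(a, G) = G*(6 + a)
-162 + M(10, d(2, 6)) = -162 + √(-3 + 10) = -162 + √7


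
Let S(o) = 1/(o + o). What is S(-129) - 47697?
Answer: -12305827/258 ≈ -47697.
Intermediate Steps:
S(o) = 1/(2*o)
S(-129) - 47697 = (1/2)/(-129) - 47697 = (1/2)*(-1/129) - 47697 = -1/258 - 47697 = -12305827/258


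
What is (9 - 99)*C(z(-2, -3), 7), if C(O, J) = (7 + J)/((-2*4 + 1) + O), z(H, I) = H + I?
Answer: 105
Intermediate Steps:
C(O, J) = (7 + J)/(-7 + O) (C(O, J) = (7 + J)/((-8 + 1) + O) = (7 + J)/(-7 + O))
(9 - 99)*C(z(-2, -3), 7) = (9 - 99)*((7 + 7)/(-7 + (-2 - 3))) = -90*14/(-7 - 5) = -90*14/(-12) = -(-15)*14/2 = -90*(-7/6) = 105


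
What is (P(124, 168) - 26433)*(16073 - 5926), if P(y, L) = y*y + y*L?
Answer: 99186925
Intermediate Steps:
P(y, L) = y² + L*y
(P(124, 168) - 26433)*(16073 - 5926) = (124*(168 + 124) - 26433)*(16073 - 5926) = (124*292 - 26433)*10147 = (36208 - 26433)*10147 = 9775*10147 = 99186925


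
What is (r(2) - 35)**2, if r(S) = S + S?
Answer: 961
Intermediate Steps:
r(S) = 2*S
(r(2) - 35)**2 = (2*2 - 35)**2 = (4 - 35)**2 = (-31)**2 = 961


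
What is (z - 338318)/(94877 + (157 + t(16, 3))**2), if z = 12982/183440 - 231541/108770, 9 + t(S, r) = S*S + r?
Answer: -9643459852439/7426021491984 ≈ -1.2986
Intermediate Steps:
t(S, r) = -9 + r + S**2 (t(S, r) = -9 + (S*S + r) = -9 + (S**2 + r) = -9 + (r + S**2) = -9 + r + S**2)
z = -410618289/199527688 (z = 12982*(1/183440) - 231541*1/108770 = 6491/91720 - 231541/108770 = -410618289/199527688 ≈ -2.0580)
(z - 338318)/(94877 + (157 + t(16, 3))**2) = (-410618289/199527688 - 338318)/(94877 + (157 + (-9 + 3 + 16**2))**2) = -67504218967073/(199527688*(94877 + (157 + (-9 + 3 + 256))**2)) = -67504218967073/(199527688*(94877 + (157 + 250)**2)) = -67504218967073/(199527688*(94877 + 407**2)) = -67504218967073/(199527688*(94877 + 165649)) = -67504218967073/199527688/260526 = -67504218967073/199527688*1/260526 = -9643459852439/7426021491984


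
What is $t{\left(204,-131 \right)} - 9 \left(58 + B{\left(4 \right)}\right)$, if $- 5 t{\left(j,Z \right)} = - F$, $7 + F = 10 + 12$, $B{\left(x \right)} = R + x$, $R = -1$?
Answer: $-546$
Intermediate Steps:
$B{\left(x \right)} = -1 + x$
$F = 15$ ($F = -7 + \left(10 + 12\right) = -7 + 22 = 15$)
$t{\left(j,Z \right)} = 3$ ($t{\left(j,Z \right)} = - \frac{\left(-1\right) 15}{5} = \left(- \frac{1}{5}\right) \left(-15\right) = 3$)
$t{\left(204,-131 \right)} - 9 \left(58 + B{\left(4 \right)}\right) = 3 - 9 \left(58 + \left(-1 + 4\right)\right) = 3 - 9 \left(58 + 3\right) = 3 - 549 = -546$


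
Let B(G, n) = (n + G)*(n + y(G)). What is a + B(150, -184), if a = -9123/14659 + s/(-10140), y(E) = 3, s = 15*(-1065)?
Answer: 60992409223/9909484 ≈ 6155.0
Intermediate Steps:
s = -15975
B(G, n) = (3 + n)*(G + n) (B(G, n) = (n + G)*(n + 3) = (G + n)*(3 + n) = (3 + n)*(G + n))
a = 9444687/9909484 (a = -9123/14659 - 15975/(-10140) = -9123*1/14659 - 15975*(-1/10140) = -9123/14659 + 1065/676 = 9444687/9909484 ≈ 0.95310)
a + B(150, -184) = 9444687/9909484 + ((-184)² + 3*150 + 3*(-184) + 150*(-184)) = 9444687/9909484 + (33856 + 450 - 552 - 27600) = 9444687/9909484 + 6154 = 60992409223/9909484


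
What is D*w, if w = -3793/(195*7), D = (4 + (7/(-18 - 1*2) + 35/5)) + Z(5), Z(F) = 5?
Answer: -1187209/27300 ≈ -43.487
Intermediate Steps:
D = 313/20 (D = (4 + (7/(-18 - 1*2) + 35/5)) + 5 = (4 + (7/(-18 - 2) + 35*(⅕))) + 5 = (4 + (7/(-20) + 7)) + 5 = (4 + (7*(-1/20) + 7)) + 5 = (4 + (-7/20 + 7)) + 5 = (4 + 133/20) + 5 = 213/20 + 5 = 313/20 ≈ 15.650)
w = -3793/1365 ≈ -2.7788
D*w = (313/20)*(-3793/1365) = -1187209/27300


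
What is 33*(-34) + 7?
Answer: -1115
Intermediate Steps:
33*(-34) + 7 = -1122 + 7 = -1115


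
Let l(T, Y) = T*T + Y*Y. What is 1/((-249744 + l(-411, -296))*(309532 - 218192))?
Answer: 1/620472620 ≈ 1.6117e-9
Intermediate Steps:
l(T, Y) = T² + Y²
1/((-249744 + l(-411, -296))*(309532 - 218192)) = 1/((-249744 + ((-411)² + (-296)²))*(309532 - 218192)) = 1/((-249744 + (168921 + 87616))*91340) = 1/((-249744 + 256537)*91340) = 1/(6793*91340) = 1/620472620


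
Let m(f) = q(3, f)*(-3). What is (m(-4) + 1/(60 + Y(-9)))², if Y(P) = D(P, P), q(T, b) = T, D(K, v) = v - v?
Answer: 290521/3600 ≈ 80.700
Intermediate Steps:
D(K, v) = 0
Y(P) = 0
m(f) = -9 (m(f) = 3*(-3) = -9)
(m(-4) + 1/(60 + Y(-9)))² = (-9 + 1/(60 + 0))² = (-9 + 1/60)² = (-539/60)² = 290521/3600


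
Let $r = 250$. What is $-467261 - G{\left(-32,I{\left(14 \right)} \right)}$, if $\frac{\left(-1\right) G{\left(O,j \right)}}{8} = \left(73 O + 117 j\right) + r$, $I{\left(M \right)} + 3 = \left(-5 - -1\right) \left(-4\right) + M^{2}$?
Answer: $-288325$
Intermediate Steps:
$I{\left(M \right)} = 13 + M^{2}$ ($I{\left(M \right)} = -3 + \left(\left(-5 - -1\right) \left(-4\right) + M^{2}\right) = -3 + \left(\left(-5 + 1\right) \left(-4\right) + M^{2}\right) = -3 + \left(\left(-4\right) \left(-4\right) + M^{2}\right) = -3 + \left(16 + M^{2}\right) = 13 + M^{2}$)
$G{\left(O,j \right)} = -2000 - 936 j - 584 O$ ($G{\left(O,j \right)} = - 8 \left(\left(73 O + 117 j\right) + 250\right) = - 8 \left(250 + 73 O + 117 j\right) = -2000 - 936 j - 584 O$)
$-467261 - G{\left(-32,I{\left(14 \right)} \right)} = -467261 - \left(-2000 - 936 \left(13 + 14^{2}\right) - -18688\right) = -467261 - \left(-2000 - 936 \left(13 + 196\right) + 18688\right) = -467261 - \left(-2000 - 195624 + 18688\right) = -467261 - -178936 = -467261 + 178936 = -288325$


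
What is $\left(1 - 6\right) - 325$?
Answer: $-330$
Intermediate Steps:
$\left(1 - 6\right) - 325 = -5 - 325 = -330$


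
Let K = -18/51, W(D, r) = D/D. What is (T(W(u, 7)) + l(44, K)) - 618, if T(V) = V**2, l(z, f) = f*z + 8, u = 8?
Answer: -10617/17 ≈ -624.53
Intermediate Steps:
W(D, r) = 1
K = -6/17 (K = -18*1/51 = -6/17 ≈ -0.35294)
l(z, f) = 8 + f*z
(T(W(u, 7)) + l(44, K)) - 618 = (1**2 + (8 - 6/17*44)) - 618 = (1 + (8 - 264/17)) - 618 = (1 - 128/17) - 618 = -111/17 - 618 = -10617/17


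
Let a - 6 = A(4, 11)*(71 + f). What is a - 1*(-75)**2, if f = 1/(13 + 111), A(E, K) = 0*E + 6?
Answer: -321963/62 ≈ -5193.0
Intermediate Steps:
A(E, K) = 6 (A(E, K) = 0 + 6 = 6)
f = 1/124 ≈ 0.0080645
a = 26787/62 (a = 6 + 6*(71 + 1/124) = 6 + 6*(8805/124) = 6 + 26415/62 = 26787/62 ≈ 432.05)
a - 1*(-75)**2 = 26787/62 - 1*(-75)**2 = 26787/62 - 1*5625 = 26787/62 - 5625 = -321963/62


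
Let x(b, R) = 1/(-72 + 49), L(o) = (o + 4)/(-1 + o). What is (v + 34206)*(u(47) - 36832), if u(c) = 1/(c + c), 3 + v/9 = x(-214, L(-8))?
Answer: -1360834310178/1081 ≈ -1.2589e+9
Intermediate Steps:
L(o) = (4 + o)/(-1 + o)
x(b, R) = -1/23 (x(b, R) = 1/(-23) = -1/23)
v = -630/23 (v = -27 + 9*(-1/23) = -27 - 9/23 = -630/23 ≈ -27.391)
u(c) = 1/(2*c)
(v + 34206)*(u(47) - 36832) = (-630/23 + 34206)*((1/2)/47 - 36832) = 786108*((1/2)*(1/47) - 36832)/23 = 786108*(1/94 - 36832)/23 = (786108/23)*(-3462207/94) = -1360834310178/1081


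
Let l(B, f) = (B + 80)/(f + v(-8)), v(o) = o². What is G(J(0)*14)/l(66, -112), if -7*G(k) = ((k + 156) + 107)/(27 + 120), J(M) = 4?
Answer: 2552/25039 ≈ 0.10192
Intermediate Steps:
l(B, f) = (80 + B)/(64 + f) (l(B, f) = (B + 80)/(f + (-8)²) = (80 + B)/(f + 64) = (80 + B)/(64 + f))
G(k) = -263/1029 - k/1029 (G(k) = -((k + 156) + 107)/(7*(27 + 120)) = -((156 + k) + 107)/(7*147) = -(263 + k)/(7*147) = -(263/147 + k/147)/7 = -263/1029 - k/1029)
G(J(0)*14)/l(66, -112) = (-263/1029 - 4*14/1029)/(((80 + 66)/(64 - 112))) = (-263/1029 - 1/1029*56)/((146/(-48))) = (-263/1029 - 8/147)/((-1/48*146)) = -319/(1029*(-73/24)) = -319/1029*(-24/73) = 2552/25039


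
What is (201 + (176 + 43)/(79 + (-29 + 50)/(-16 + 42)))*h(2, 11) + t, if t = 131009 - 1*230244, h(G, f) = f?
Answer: -201262166/2075 ≈ -96994.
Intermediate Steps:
t = -99235 (t = 131009 - 230244 = -99235)
(201 + (176 + 43)/(79 + (-29 + 50)/(-16 + 42)))*h(2, 11) + t = (201 + (176 + 43)/(79 + (-29 + 50)/(-16 + 42)))*11 - 99235 = (201 + 219/(79 + 21/26))*11 - 99235 = (201 + 219/(2075/26))*11 - 99235 = (201 + 219*(26/2075))*11 - 99235 = (201 + 5694/2075)*11 - 99235 = (422769/2075)*11 - 99235 = 4650459/2075 - 99235 = -201262166/2075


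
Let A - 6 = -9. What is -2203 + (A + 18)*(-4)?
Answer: -2263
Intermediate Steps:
A = -3 (A = 6 - 9 = -3)
-2203 + (A + 18)*(-4) = -2203 + (-3 + 18)*(-4) = -2203 + 15*(-4) = -2203 - 60 = -2263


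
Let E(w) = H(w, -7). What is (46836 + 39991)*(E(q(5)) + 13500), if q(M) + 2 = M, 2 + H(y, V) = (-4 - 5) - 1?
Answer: 1171122576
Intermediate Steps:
H(y, V) = -12 (H(y, V) = -2 + ((-4 - 5) - 1) = -2 + (-9 - 1) = -2 - 10 = -12)
q(M) = -2 + M
E(w) = -12
(46836 + 39991)*(E(q(5)) + 13500) = (46836 + 39991)*(-12 + 13500) = 86827*13488 = 1171122576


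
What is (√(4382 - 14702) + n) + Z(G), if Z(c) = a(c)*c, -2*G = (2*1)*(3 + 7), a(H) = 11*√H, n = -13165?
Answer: -13165 - 110*I*√10 + 4*I*√645 ≈ -13165.0 - 246.26*I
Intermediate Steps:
G = -10 (G = -2*1*(3 + 7)/2 = -10 ≈ -10.000)
Z(c) = 11*c^(3/2) (Z(c) = (11*√c)*c = 11*c^(3/2))
(√(4382 - 14702) + n) + Z(G) = (√(4382 - 14702) - 13165) + 11*(-10)^(3/2) = (√(-10320) - 13165) + 11*(-10*I*√10) = (4*I*√645 - 13165) - 110*I*√10 = (-13165 + 4*I*√645) - 110*I*√10 = -13165 - 110*I*√10 + 4*I*√645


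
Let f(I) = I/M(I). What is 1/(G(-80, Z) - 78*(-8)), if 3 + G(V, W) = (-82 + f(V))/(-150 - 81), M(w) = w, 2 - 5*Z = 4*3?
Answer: 77/47844 ≈ 0.0016094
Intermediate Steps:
Z = -2 (Z = 2/5 - 4*3/5 = 2/5 - 1/5*12 = 2/5 - 12/5 = -2)
f(I) = 1 (f(I) = I/I = 1)
G(V, W) = -204/77 (G(V, W) = -3 + (-82 + 1)/(-150 - 81) = -3 - 81/(-231) = -3 - 81*(-1/231) = -3 + 27/77 = -204/77)
1/(G(-80, Z) - 78*(-8)) = 1/(-204/77 - 78*(-8)) = 1/(-204/77 + 624) = 1/(47844/77) = 77/47844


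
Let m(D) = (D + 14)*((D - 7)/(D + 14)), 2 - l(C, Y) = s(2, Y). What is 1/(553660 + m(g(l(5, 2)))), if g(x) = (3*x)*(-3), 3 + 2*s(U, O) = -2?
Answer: 2/1107225 ≈ 1.8063e-6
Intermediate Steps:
s(U, O) = -5/2 (s(U, O) = -3/2 + (½)*(-2) = -3/2 - 1 = -5/2)
l(C, Y) = 9/2 (l(C, Y) = 2 - 1*(-5/2) = 2 + 5/2 = 9/2)
g(x) = -9*x
m(D) = -7 + D (m(D) = (14 + D)*((-7 + D)/(14 + D)) = -7 + D)
1/(553660 + m(g(l(5, 2)))) = 1/(553660 + (-7 - 9*9/2)) = 1/(553660 + (-7 - 81/2)) = 1/(553660 - 95/2) = 1/(1107225/2) = 2/1107225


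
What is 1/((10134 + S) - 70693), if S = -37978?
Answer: -1/98537 ≈ -1.0148e-5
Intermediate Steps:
1/((10134 + S) - 70693) = 1/((10134 - 37978) - 70693) = 1/(-27844 - 70693) = 1/(-98537) = -1/98537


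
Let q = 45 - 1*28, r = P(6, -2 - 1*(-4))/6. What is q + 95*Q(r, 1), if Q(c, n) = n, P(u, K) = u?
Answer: 112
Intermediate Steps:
r = 1 (r = 6/6 = 6*(1/6) = 1)
q = 17 (q = 45 - 28 = 17)
q + 95*Q(r, 1) = 17 + 95*1 = 17 + 95 = 112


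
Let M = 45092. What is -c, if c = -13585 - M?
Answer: 58677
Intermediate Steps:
c = -58677 (c = -13585 - 1*45092 = -13585 - 45092 = -58677)
-c = -1*(-58677) = 58677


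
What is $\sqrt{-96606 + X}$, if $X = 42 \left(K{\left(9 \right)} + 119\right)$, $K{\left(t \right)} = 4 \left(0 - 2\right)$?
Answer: $6 i \sqrt{2554} \approx 303.22 i$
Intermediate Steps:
$K{\left(t \right)} = -8$ ($K{\left(t \right)} = 4 \left(-2\right) = -8$)
$X = 4662$ ($X = 42 \left(-8 + 119\right) = 42 \cdot 111 = 4662$)
$\sqrt{-96606 + X} = \sqrt{-96606 + 4662} = \sqrt{-91944} = 6 i \sqrt{2554}$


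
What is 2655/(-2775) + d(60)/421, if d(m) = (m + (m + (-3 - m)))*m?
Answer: 558183/77885 ≈ 7.1668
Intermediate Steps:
d(m) = m*(-3 + m) (d(m) = (m - 3)*m = (-3 + m)*m = m*(-3 + m))
2655/(-2775) + d(60)/421 = 2655/(-2775) + (60*(-3 + 60))/421 = 2655*(-1/2775) + (60*57)*(1/421) = -177/185 + 3420*(1/421) = -177/185 + 3420/421 = 558183/77885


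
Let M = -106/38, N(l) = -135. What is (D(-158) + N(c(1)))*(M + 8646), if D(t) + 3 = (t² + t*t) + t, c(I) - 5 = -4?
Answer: 8150616672/19 ≈ 4.2898e+8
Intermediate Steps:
c(I) = 1 (c(I) = 5 - 4 = 1)
M = -53/19 (M = (1/38)*(-106) = -53/19 ≈ -2.7895)
D(t) = -3 + t + 2*t² (D(t) = -3 + ((t² + t*t) + t) = -3 + ((t² + t²) + t) = -3 + (2*t² + t) = -3 + (t + 2*t²) = -3 + t + 2*t²)
(D(-158) + N(c(1)))*(M + 8646) = ((-3 - 158 + 2*(-158)²) - 135)*(-53/19 + 8646) = ((-3 - 158 + 2*24964) - 135)*(164221/19) = ((-3 - 158 + 49928) - 135)*(164221/19) = (49767 - 135)*(164221/19) = 49632*(164221/19) = 8150616672/19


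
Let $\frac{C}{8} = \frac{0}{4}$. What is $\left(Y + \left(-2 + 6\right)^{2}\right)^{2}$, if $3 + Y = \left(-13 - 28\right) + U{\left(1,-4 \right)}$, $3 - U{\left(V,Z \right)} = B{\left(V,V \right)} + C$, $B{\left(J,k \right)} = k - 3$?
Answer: $529$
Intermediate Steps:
$B{\left(J,k \right)} = -3 + k$
$C = 0$ ($C = 8 \cdot \frac{0}{4} = 8 \cdot 0 \cdot \frac{1}{4} = 8 \cdot 0 = 0$)
$U{\left(V,Z \right)} = 6 - V$ ($U{\left(V,Z \right)} = 3 - \left(\left(-3 + V\right) + 0\right) = 3 - \left(-3 + V\right) = 6 - V$)
$Y = -39$ ($Y = -3 + \left(\left(-13 - 28\right) + \left(6 - 1\right)\right) = -3 + \left(-41 + \left(6 - 1\right)\right) = -3 + \left(-41 + 5\right) = -3 - 36 = -39$)
$\left(Y + \left(-2 + 6\right)^{2}\right)^{2} = \left(-39 + \left(-2 + 6\right)^{2}\right)^{2} = \left(-39 + 4^{2}\right)^{2} = \left(-39 + 16\right)^{2} = \left(-23\right)^{2} = 529$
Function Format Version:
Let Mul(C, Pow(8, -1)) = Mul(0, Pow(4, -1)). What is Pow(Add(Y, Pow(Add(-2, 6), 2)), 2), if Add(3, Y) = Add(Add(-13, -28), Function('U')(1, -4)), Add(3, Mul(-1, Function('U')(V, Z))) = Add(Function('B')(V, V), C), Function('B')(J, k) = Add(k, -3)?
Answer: 529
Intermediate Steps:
Function('B')(J, k) = Add(-3, k)
C = 0 (C = Mul(8, Mul(0, Pow(4, -1))) = Mul(8, Mul(0, Rational(1, 4))) = Mul(8, 0) = 0)
Function('U')(V, Z) = Add(6, Mul(-1, V)) (Function('U')(V, Z) = Add(3, Mul(-1, Add(Add(-3, V), 0))) = Add(3, Mul(-1, Add(-3, V))) = Add(3, Add(3, Mul(-1, V))) = Add(6, Mul(-1, V)))
Y = -39 (Y = Add(-3, Add(Add(-13, -28), Add(6, Mul(-1, 1)))) = Add(-3, Add(-41, Add(6, -1))) = Add(-3, Add(-41, 5)) = Add(-3, -36) = -39)
Pow(Add(Y, Pow(Add(-2, 6), 2)), 2) = Pow(Add(-39, Pow(Add(-2, 6), 2)), 2) = Pow(Add(-39, Pow(4, 2)), 2) = Pow(Add(-39, 16), 2) = Pow(-23, 2) = 529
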